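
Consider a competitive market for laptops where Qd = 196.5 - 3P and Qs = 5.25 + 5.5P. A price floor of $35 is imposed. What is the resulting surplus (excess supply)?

Equilibrium price would be P* = 22.5, so the floor at 35 binds.
At P = 35: Qd = 91.5, Qs = 197.75.
Surplus = 197.75 − 91.5 = 106.25.

Surplus = 106.25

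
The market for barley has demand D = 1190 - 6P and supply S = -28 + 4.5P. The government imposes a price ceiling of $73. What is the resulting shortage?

Shortage = 451.5

Equilibrium price would be P* = 116, so the ceiling at 73 binds.
At P = 73: D = 1190 − 6(73) = 752, S = -28 + 4.5(73) = 300.5.
Shortage = 752 − 300.5 = 451.5.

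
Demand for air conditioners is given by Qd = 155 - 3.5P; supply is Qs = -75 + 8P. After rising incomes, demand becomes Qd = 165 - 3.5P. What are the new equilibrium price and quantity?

P' = 480/23, Q' = 2115/23

Original equilibrium: P* = 20, Q* = 85.
New equilibrium: 165 - 3.5P = -75 + 8P, so 240 = 11.5P and P' = 480/23; Q' = 165 − 3.5(480/23) = 2115/23.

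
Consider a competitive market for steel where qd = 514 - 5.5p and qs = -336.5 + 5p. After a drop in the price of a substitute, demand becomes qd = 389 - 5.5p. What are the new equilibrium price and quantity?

p' = 1451/21, q' = 377/42

Original equilibrium: p* = 81, q* = 68.5.
New equilibrium: 389 - 5.5p = -336.5 + 5p, so 725.5 = 10.5p and p' = 1451/21; q' = 389 − 5.5(1451/21) = 377/42.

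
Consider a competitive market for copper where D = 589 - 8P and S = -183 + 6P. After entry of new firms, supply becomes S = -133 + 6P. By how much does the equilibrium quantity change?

Original equilibrium: P* = 386/7, Q* = 1035/7.
New equilibrium: 589 - 8P = -133 + 6P, so 722 = 14P and P' = 361/7; Q' = 589 − 8(361/7) = 1235/7.
Change in quantity: 1235/7 − 1035/7 = 200/7.

ΔQ = 200/7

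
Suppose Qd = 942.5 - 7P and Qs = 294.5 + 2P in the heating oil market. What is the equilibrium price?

P* = 72

Set Qd = Qs: 942.5 - 7P = 294.5 + 2P.
648 = 9P, so P* = 72.
Q* = 942.5 − 7(72) = 438.5.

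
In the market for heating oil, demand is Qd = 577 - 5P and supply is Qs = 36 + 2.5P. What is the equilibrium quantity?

Q* = 649/3

Set Qd = Qs: 577 - 5P = 36 + 2.5P.
541 = 7.5P, so P* = 1082/15.
Q* = 577 − 5(1082/15) = 649/3.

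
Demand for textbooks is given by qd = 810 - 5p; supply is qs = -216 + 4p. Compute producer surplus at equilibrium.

Equilibrium: 810 - 5p = -216 + 4p gives p* = 114, q* = 240.
Supply starts at p = 54 (where qs = 0).
PS = ½(114 − 54)(240) = 7200.

Producer surplus = 7200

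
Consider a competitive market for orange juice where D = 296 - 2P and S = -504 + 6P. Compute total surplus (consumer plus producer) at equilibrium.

Equilibrium: 296 - 2P = -504 + 6P gives P* = 100, Q* = 96.
Demand choke price: P = 148; supply starts at P = 84.
CS = ½(148 − 100)(96) = 2304; PS = ½(100 − 84)(96) = 768.

Total surplus = 3072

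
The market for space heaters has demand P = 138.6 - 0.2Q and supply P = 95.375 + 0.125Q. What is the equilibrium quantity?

Q* = 133

Set the two price expressions equal: 138.6 - 0.2Q = 95.375 + 0.125Q.
43.225 = 0.325Q, so Q* = 133.
P* = 138.6 − (0.2)(133) = 112.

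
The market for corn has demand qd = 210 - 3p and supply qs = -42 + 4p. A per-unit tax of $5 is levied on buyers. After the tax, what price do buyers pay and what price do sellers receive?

Buyers pay 272/7, sellers receive 237/7

Pre-tax equilibrium: p* = 36, q* = 102.
Tax on buyers shifts demand to qd = 210 − 3(p + 5) = 195 - 3p.
195 - 3p = -42 + 4p gives seller price ps = 237/7; buyers pay pb = 237/7 + 5 = 272/7.
New quantity: q = 210 − 3(272/7) = 654/7.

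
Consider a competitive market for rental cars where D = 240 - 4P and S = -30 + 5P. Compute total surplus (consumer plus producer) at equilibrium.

Total surplus = 3240

Equilibrium: 240 - 4P = -30 + 5P gives P* = 30, Q* = 120.
Demand choke price: P = 60; supply starts at P = 6.
CS = ½(60 − 30)(120) = 1800; PS = ½(30 − 6)(120) = 1440.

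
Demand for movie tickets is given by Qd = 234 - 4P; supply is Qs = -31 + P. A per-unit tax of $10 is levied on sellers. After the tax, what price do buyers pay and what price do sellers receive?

Buyers pay $55, sellers receive $45

Pre-tax equilibrium: P* = 53, Q* = 22.
Tax on sellers shifts supply to Qs = -31 + 1(P − 10) = -41 + P.
234 - 4P = -41 + P gives buyer price Pb = 55; sellers receive Ps = 55 − 10 = 45.
New quantity: Q = 234 − 4(55) = 14.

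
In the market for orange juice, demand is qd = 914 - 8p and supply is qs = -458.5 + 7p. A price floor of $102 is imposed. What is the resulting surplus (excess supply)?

Surplus = 157.5

Equilibrium price would be p* = 91.5, so the floor at 102 binds.
At p = 102: qd = 98, qs = 255.5.
Surplus = 255.5 − 98 = 157.5.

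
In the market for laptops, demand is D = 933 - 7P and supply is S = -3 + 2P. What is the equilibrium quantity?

Set D = S: 933 - 7P = -3 + 2P.
936 = 9P, so P* = 104.
Q* = 933 − 7(104) = 205.

Q* = 205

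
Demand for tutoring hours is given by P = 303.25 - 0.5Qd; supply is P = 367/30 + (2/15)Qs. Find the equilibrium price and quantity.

P* = 73.5, Q* = 459.5

Set the two price expressions equal: 303.25 - 0.5Q = 367/30 + (2/15)Q.
17461/60 = (19/30)Q, so Q* = 459.5.
P* = 303.25 − (0.5)(459.5) = 73.5.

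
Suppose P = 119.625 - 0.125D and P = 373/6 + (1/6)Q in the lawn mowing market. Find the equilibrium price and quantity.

P* = 95, Q* = 197

Set the two price expressions equal: 119.625 - 0.125Q = 373/6 + (1/6)Q.
1379/24 = (7/24)Q, so Q* = 197.
P* = 119.625 − (0.125)(197) = 95.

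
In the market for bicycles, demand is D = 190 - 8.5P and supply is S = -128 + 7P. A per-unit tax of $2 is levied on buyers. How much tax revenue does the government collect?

Pre-tax equilibrium: P* = 636/31, Q* = 484/31.
Tax on buyers shifts demand to D = 190 − 8.5(P + 2) = 173 - 8.5P.
173 - 8.5P = -128 + 7P gives seller price Ps = 602/31; buyers pay Pb = 602/31 + 2 = 664/31.
New quantity: Q = 190 − 8.5(664/31) = 246/31.
Revenue = 2 × 246/31 = 492/31.

Tax revenue = 492/31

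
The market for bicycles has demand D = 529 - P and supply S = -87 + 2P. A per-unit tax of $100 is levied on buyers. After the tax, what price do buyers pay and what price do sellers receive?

Pre-tax equilibrium: P* = 616/3, Q* = 971/3.
Tax on buyers shifts demand to D = 529 − 1(P + 100) = 429 - P.
429 - P = -87 + 2P gives seller price Ps = 172; buyers pay Pb = 172 + 100 = 272.
New quantity: Q = 529 − 1(272) = 257.

Buyers pay $272, sellers receive $172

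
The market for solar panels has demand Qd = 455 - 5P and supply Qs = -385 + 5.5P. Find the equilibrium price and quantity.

P* = 80, Q* = 55

Set Qd = Qs: 455 - 5P = -385 + 5.5P.
840 = 10.5P, so P* = 80.
Q* = 455 − 5(80) = 55.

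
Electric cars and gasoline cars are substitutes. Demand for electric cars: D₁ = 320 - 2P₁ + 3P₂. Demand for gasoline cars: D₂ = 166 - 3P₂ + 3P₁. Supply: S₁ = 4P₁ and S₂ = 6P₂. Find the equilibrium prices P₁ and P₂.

P₁ = 1126/15, P₂ = 652/15

Market 1: 320 - 2P₁ + 3P₂ = 4P₁ → 6P₁ - 3P₂ = 320.
Market 2: 9P₂ - 3P₁ = 166.
Eliminating P₂: 9×(1) + 3×(2) gives 45P₁ = 3378, so P₁ = 1126/15.
Back-substitute into (2): P₂ = (166 + 3×1126/15) / 9 = 652/15.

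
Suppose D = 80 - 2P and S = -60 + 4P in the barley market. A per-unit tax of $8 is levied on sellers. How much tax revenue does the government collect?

Tax revenue = 544/3

Pre-tax equilibrium: P* = 70/3, Q* = 100/3.
Tax on sellers shifts supply to S = -60 + 4(P − 8) = -92 + 4P.
80 - 2P = -92 + 4P gives buyer price Pb = 86/3; sellers receive Ps = 86/3 − 8 = 62/3.
New quantity: Q = 80 − 2(86/3) = 68/3.
Revenue = 8 × 68/3 = 544/3.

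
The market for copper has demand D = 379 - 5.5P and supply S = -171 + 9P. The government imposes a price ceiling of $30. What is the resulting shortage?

Equilibrium price would be P* = 1100/29, so the ceiling at 30 binds.
At P = 30: D = 379 − 5.5(30) = 214, S = -171 + 9(30) = 99.
Shortage = 214 − 99 = 115.

Shortage = 115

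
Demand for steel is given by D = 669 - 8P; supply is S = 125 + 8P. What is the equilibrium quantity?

Set D = S: 669 - 8P = 125 + 8P.
544 = 16P, so P* = 34.
Q* = 669 − 8(34) = 397.

Q* = 397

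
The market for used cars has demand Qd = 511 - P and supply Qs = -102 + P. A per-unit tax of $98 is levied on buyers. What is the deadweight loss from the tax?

Deadweight loss = 2401

Pre-tax equilibrium: P* = 306.5, Q* = 204.5.
Tax on buyers shifts demand to Qd = 511 − 1(P + 98) = 413 - P.
413 - P = -102 + P gives seller price Ps = 257.5; buyers pay Pb = 257.5 + 98 = 355.5.
New quantity: Q = 511 − 1(355.5) = 155.5.
DWL = ½ × 98 × (204.5 − 155.5) = 2401.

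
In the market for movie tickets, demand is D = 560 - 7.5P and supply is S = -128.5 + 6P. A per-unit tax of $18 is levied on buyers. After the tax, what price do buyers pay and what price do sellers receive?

Pre-tax equilibrium: P* = 51, Q* = 177.5.
Tax on buyers shifts demand to D = 560 − 7.5(P + 18) = 425 - 7.5P.
425 - 7.5P = -128.5 + 6P gives seller price Ps = 41; buyers pay Pb = 41 + 18 = 59.
New quantity: Q = 560 − 7.5(59) = 117.5.

Buyers pay $59, sellers receive $41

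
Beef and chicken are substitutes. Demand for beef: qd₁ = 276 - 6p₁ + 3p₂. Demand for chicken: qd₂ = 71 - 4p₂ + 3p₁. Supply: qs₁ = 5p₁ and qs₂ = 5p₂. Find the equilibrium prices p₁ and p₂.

Market 1: 276 - 6p₁ + 3p₂ = 5p₁ → 11p₁ - 3p₂ = 276.
Market 2: 9p₂ - 3p₁ = 71.
Eliminating p₂: 9×(1) + 3×(2) gives 90p₁ = 2697, so p₁ = 899/30.
Back-substitute into (2): p₂ = (71 + 3×899/30) / 9 = 1609/90.

p₁ = 899/30, p₂ = 1609/90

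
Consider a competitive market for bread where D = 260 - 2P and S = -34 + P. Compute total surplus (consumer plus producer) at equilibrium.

Equilibrium: 260 - 2P = -34 + P gives P* = 98, Q* = 64.
Demand choke price: P = 130; supply starts at P = 34.
CS = ½(130 − 98)(64) = 1024; PS = ½(98 − 34)(64) = 2048.

Total surplus = 3072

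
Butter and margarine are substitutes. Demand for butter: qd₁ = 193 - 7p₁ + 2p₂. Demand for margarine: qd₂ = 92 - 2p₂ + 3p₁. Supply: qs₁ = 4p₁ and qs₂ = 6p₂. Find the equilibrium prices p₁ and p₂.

Market 1: 193 - 7p₁ + 2p₂ = 4p₁ → 11p₁ - 2p₂ = 193.
Market 2: 8p₂ - 3p₁ = 92.
Eliminating p₂: 8×(1) + 2×(2) gives 82p₁ = 1728, so p₁ = 864/41.
Back-substitute into (2): p₂ = (92 + 3×864/41) / 8 = 1591/82.

p₁ = 864/41, p₂ = 1591/82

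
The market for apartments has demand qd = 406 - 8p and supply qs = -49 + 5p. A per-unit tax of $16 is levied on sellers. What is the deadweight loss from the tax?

Deadweight loss = 5120/13

Pre-tax equilibrium: p* = 35, q* = 126.
Tax on sellers shifts supply to qs = -49 + 5(p − 16) = -129 + 5p.
406 - 8p = -129 + 5p gives buyer price pb = 535/13; sellers receive ps = 535/13 − 16 = 327/13.
New quantity: q = 406 − 8(535/13) = 998/13.
DWL = ½ × 16 × (126 − 998/13) = 5120/13.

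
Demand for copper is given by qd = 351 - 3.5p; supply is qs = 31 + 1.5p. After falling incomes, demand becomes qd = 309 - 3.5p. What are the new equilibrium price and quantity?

Original equilibrium: p* = 64, q* = 127.
New equilibrium: 309 - 3.5p = 31 + 1.5p, so 278 = 5p and p' = 55.6; q' = 309 − 3.5(55.6) = 114.4.

p' = 55.6, q' = 114.4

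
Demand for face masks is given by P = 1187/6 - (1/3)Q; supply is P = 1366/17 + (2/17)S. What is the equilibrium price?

Set the two price expressions equal: 1187/6 - (1/3)Q = 1366/17 + (2/17)Q.
11983/102 = (23/51)Q, so Q* = 260.5.
P* = 1187/6 − (1/3)(260.5) = 111.

P* = 111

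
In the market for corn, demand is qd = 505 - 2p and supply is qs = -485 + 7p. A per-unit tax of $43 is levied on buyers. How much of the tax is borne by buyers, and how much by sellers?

Buyers bear 301/9, sellers bear 86/9

Pre-tax equilibrium: p* = 110, q* = 285.
Tax on buyers shifts demand to qd = 505 − 2(p + 43) = 419 - 2p.
419 - 2p = -485 + 7p gives seller price ps = 904/9; buyers pay pb = 904/9 + 43 = 1291/9.
New quantity: q = 505 − 2(1291/9) = 1963/9.
Buyer burden = 1291/9 − 110 = 301/9; seller burden = 110 − 904/9 = 86/9.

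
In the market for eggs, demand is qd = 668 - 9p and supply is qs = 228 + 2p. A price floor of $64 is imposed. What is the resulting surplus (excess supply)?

Surplus = 264

Equilibrium price would be p* = 40, so the floor at 64 binds.
At p = 64: qd = 92, qs = 356.
Surplus = 356 − 92 = 264.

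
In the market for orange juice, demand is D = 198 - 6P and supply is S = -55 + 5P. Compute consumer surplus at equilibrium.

Consumer surplus = 300

Equilibrium: 198 - 6P = -55 + 5P gives P* = 23, Q* = 60.
Demand choke price (D = 0): P = 33.
CS = ½(33 − 23)(60) = 300.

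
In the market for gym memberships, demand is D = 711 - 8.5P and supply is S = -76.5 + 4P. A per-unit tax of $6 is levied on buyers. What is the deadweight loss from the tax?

Pre-tax equilibrium: P* = 63, Q* = 175.5.
Tax on buyers shifts demand to D = 711 − 8.5(P + 6) = 660 - 8.5P.
660 - 8.5P = -76.5 + 4P gives seller price Ps = 58.92; buyers pay Pb = 58.92 + 6 = 64.92.
New quantity: Q = 711 − 8.5(64.92) = 159.18.
DWL = ½ × 6 × (175.5 − 159.18) = 48.96.

Deadweight loss = 48.96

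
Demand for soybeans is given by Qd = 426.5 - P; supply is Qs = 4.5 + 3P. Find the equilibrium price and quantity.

Set Qd = Qs: 426.5 - P = 4.5 + 3P.
422 = 4P, so P* = 105.5.
Q* = 426.5 − 1(105.5) = 321.

P* = 105.5, Q* = 321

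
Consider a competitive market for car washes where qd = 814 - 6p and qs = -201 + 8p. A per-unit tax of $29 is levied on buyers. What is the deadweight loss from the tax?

Pre-tax equilibrium: p* = 72.5, q* = 379.
Tax on buyers shifts demand to qd = 814 − 6(p + 29) = 640 - 6p.
640 - 6p = -201 + 8p gives seller price ps = 841/14; buyers pay pb = 841/14 + 29 = 1247/14.
New quantity: q = 814 − 6(1247/14) = 1957/7.
DWL = ½ × 29 × (379 − 1957/7) = 10092/7.

Deadweight loss = 10092/7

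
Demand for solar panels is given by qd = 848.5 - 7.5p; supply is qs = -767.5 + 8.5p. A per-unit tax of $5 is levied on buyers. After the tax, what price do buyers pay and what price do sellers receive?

Pre-tax equilibrium: p* = 101, q* = 91.
Tax on buyers shifts demand to qd = 848.5 − 7.5(p + 5) = 811 - 7.5p.
811 - 7.5p = -767.5 + 8.5p gives seller price ps = 98.65625; buyers pay pb = 98.65625 + 5 = 103.65625.
New quantity: q = 848.5 − 7.5(103.65625) = 71.078125.

Buyers pay $103.65625, sellers receive $98.65625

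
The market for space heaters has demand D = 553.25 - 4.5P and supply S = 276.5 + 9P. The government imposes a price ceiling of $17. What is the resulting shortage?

Shortage = 47.25

Equilibrium price would be P* = 20.5, so the ceiling at 17 binds.
At P = 17: D = 553.25 − 4.5(17) = 476.75, S = 276.5 + 9(17) = 429.5.
Shortage = 476.75 − 429.5 = 47.25.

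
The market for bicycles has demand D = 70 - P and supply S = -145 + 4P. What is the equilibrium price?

P* = 43

Set D = S: 70 - P = -145 + 4P.
215 = 5P, so P* = 43.
Q* = 70 − 1(43) = 27.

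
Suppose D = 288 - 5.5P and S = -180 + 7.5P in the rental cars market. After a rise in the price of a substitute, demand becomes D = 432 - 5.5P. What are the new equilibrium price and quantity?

Original equilibrium: P* = 36, Q* = 90.
New equilibrium: 432 - 5.5P = -180 + 7.5P, so 612 = 13P and P' = 612/13; Q' = 432 − 5.5(612/13) = 2250/13.

P' = 612/13, Q' = 2250/13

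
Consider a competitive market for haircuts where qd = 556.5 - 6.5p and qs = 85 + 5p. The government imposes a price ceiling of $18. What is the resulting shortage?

Shortage = 264.5

Equilibrium price would be p* = 41, so the ceiling at 18 binds.
At p = 18: qd = 556.5 − 6.5(18) = 439.5, qs = 85 + 5(18) = 175.
Shortage = 439.5 − 175 = 264.5.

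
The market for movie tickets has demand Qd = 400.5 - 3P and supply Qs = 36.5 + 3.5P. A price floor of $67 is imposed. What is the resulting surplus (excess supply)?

Equilibrium price would be P* = 56, so the floor at 67 binds.
At P = 67: Qd = 199.5, Qs = 271.
Surplus = 271 − 199.5 = 71.5.

Surplus = 71.5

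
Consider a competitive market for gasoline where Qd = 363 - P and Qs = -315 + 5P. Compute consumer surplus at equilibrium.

Equilibrium: 363 - P = -315 + 5P gives P* = 113, Q* = 250.
Demand choke price (Qd = 0): P = 363.
CS = ½(363 − 113)(250) = 31250.

Consumer surplus = 31250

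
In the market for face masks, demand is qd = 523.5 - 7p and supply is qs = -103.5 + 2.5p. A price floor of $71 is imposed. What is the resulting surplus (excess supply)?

Surplus = 47.5

Equilibrium price would be p* = 66, so the floor at 71 binds.
At p = 71: qd = 26.5, qs = 74.
Surplus = 74 − 26.5 = 47.5.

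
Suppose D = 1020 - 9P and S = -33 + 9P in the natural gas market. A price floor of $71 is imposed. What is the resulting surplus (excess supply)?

Equilibrium price would be P* = 58.5, so the floor at 71 binds.
At P = 71: D = 381, S = 606.
Surplus = 606 − 381 = 225.

Surplus = 225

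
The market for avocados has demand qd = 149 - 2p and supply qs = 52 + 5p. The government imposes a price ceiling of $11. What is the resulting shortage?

Shortage = 20

Equilibrium price would be p* = 97/7, so the ceiling at 11 binds.
At p = 11: qd = 149 − 2(11) = 127, qs = 52 + 5(11) = 107.
Shortage = 127 − 107 = 20.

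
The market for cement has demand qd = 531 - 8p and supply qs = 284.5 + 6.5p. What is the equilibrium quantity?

q* = 395

Set qd = qs: 531 - 8p = 284.5 + 6.5p.
246.5 = 14.5p, so p* = 17.
q* = 531 − 8(17) = 395.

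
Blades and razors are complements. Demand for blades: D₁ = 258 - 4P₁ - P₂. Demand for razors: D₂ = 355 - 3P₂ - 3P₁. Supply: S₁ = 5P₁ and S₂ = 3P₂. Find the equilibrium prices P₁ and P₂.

Market 1: 258 - 4P₁ - P₂ = 5P₁ → 9P₁ + P₂ = 258.
Market 2: 6P₂ + 3P₁ = 355.
Eliminating P₂: 6×(1) − 1×(2) gives 51P₁ = 1193, so P₁ = 1193/51.
Back-substitute into (2): P₂ = (355 − 3×1193/51) / 6 = 807/17.

P₁ = 1193/51, P₂ = 807/17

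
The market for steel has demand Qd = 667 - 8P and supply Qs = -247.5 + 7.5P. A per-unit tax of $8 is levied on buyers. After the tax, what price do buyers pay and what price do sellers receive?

Pre-tax equilibrium: P* = 59, Q* = 195.
Tax on buyers shifts demand to Qd = 667 − 8(P + 8) = 603 - 8P.
603 - 8P = -247.5 + 7.5P gives seller price Ps = 1701/31; buyers pay Pb = 1701/31 + 8 = 1949/31.
New quantity: Q = 667 − 8(1949/31) = 5085/31.

Buyers pay 1949/31, sellers receive 1701/31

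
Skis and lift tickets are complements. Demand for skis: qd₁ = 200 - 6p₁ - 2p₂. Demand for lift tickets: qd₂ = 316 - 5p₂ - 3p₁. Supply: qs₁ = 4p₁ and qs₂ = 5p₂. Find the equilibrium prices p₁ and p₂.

p₁ = 684/47, p₂ = 1280/47

Market 1: 200 - 6p₁ - 2p₂ = 4p₁ → 10p₁ + 2p₂ = 200.
Market 2: 10p₂ + 3p₁ = 316.
Eliminating p₂: 10×(1) − 2×(2) gives 94p₁ = 1368, so p₁ = 684/47.
Back-substitute into (2): p₂ = (316 − 3×684/47) / 10 = 1280/47.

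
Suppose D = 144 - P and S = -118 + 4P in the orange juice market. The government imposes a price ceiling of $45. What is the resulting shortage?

Equilibrium price would be P* = 52.4, so the ceiling at 45 binds.
At P = 45: D = 144 − 1(45) = 99, S = -118 + 4(45) = 62.
Shortage = 99 − 62 = 37.

Shortage = 37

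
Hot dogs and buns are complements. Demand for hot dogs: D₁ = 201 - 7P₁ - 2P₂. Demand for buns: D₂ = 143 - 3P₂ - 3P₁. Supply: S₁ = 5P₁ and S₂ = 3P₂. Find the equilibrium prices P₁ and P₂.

P₁ = 460/33, P₂ = 371/22

Market 1: 201 - 7P₁ - 2P₂ = 5P₁ → 12P₁ + 2P₂ = 201.
Market 2: 6P₂ + 3P₁ = 143.
Eliminating P₂: 6×(1) − 2×(2) gives 66P₁ = 920, so P₁ = 460/33.
Back-substitute into (2): P₂ = (143 − 3×460/33) / 6 = 371/22.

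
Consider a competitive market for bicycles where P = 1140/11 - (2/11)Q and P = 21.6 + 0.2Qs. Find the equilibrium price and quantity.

P* = 452/7, Q* = 1504/7

Set the two price expressions equal: 1140/11 - (2/11)Q = 21.6 + 0.2Q.
4512/55 = (21/55)Q, so Q* = 1504/7.
P* = 1140/11 − (2/11)(1504/7) = 452/7.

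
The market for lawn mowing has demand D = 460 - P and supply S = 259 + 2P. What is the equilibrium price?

Set D = S: 460 - P = 259 + 2P.
201 = 3P, so P* = 67.
Q* = 460 − 1(67) = 393.

P* = 67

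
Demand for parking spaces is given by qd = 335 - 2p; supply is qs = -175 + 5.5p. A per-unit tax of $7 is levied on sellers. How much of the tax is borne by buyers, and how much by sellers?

Buyers bear 77/15, sellers bear 28/15

Pre-tax equilibrium: p* = 68, q* = 199.
Tax on sellers shifts supply to qs = -175 + 5.5(p − 7) = -213.5 + 5.5p.
335 - 2p = -213.5 + 5.5p gives buyer price pb = 1097/15; sellers receive ps = 1097/15 − 7 = 992/15.
New quantity: q = 335 − 2(1097/15) = 2831/15.
Buyer burden = 1097/15 − 68 = 77/15; seller burden = 68 − 992/15 = 28/15.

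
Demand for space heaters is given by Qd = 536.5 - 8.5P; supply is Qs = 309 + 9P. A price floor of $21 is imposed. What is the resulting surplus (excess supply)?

Equilibrium price would be P* = 13, so the floor at 21 binds.
At P = 21: Qd = 358, Qs = 498.
Surplus = 498 − 358 = 140.

Surplus = 140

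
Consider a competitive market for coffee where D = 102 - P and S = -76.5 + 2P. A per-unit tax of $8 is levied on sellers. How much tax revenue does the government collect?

Pre-tax equilibrium: P* = 59.5, Q* = 42.5.
Tax on sellers shifts supply to S = -76.5 + 2(P − 8) = -92.5 + 2P.
102 - P = -92.5 + 2P gives buyer price Pb = 389/6; sellers receive Ps = 389/6 − 8 = 341/6.
New quantity: Q = 102 − 1(389/6) = 223/6.
Revenue = 8 × 223/6 = 892/3.

Tax revenue = 892/3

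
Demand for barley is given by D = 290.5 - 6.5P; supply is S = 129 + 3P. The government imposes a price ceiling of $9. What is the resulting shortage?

Shortage = 76

Equilibrium price would be P* = 17, so the ceiling at 9 binds.
At P = 9: D = 290.5 − 6.5(9) = 232, S = 129 + 3(9) = 156.
Shortage = 232 − 156 = 76.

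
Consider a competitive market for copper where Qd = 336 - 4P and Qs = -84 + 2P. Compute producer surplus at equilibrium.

Equilibrium: 336 - 4P = -84 + 2P gives P* = 70, Q* = 56.
Supply starts at P = 42 (where Qs = 0).
PS = ½(70 − 42)(56) = 784.

Producer surplus = 784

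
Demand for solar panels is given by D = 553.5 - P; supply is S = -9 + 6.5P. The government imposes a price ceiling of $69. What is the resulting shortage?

Equilibrium price would be P* = 75, so the ceiling at 69 binds.
At P = 69: D = 553.5 − 1(69) = 484.5, S = -9 + 6.5(69) = 439.5.
Shortage = 484.5 − 439.5 = 45.

Shortage = 45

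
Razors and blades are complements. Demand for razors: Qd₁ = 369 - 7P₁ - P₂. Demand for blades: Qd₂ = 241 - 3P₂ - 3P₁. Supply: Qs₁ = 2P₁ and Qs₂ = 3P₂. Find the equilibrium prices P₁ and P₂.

Market 1: 369 - 7P₁ - P₂ = 2P₁ → 9P₁ + P₂ = 369.
Market 2: 6P₂ + 3P₁ = 241.
Eliminating P₂: 6×(1) − 1×(2) gives 51P₁ = 1973, so P₁ = 1973/51.
Back-substitute into (2): P₂ = (241 − 3×1973/51) / 6 = 354/17.

P₁ = 1973/51, P₂ = 354/17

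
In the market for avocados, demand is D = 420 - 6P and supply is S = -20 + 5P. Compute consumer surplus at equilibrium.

Consumer surplus = 2700

Equilibrium: 420 - 6P = -20 + 5P gives P* = 40, Q* = 180.
Demand choke price (D = 0): P = 70.
CS = ½(70 − 40)(180) = 2700.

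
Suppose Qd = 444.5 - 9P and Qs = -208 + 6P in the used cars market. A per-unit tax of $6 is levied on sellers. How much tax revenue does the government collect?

Tax revenue = 188.4

Pre-tax equilibrium: P* = 43.5, Q* = 53.
Tax on sellers shifts supply to Qs = -208 + 6(P − 6) = -244 + 6P.
444.5 - 9P = -244 + 6P gives buyer price Pb = 45.9; sellers receive Ps = 45.9 − 6 = 39.9.
New quantity: Q = 444.5 − 9(45.9) = 31.4.
Revenue = 6 × 31.4 = 188.4.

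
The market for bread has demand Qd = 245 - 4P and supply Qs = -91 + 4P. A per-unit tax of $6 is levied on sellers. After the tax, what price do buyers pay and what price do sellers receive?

Pre-tax equilibrium: P* = 42, Q* = 77.
Tax on sellers shifts supply to Qs = -91 + 4(P − 6) = -115 + 4P.
245 - 4P = -115 + 4P gives buyer price Pb = 45; sellers receive Ps = 45 − 6 = 39.
New quantity: Q = 245 − 4(45) = 65.

Buyers pay $45, sellers receive $39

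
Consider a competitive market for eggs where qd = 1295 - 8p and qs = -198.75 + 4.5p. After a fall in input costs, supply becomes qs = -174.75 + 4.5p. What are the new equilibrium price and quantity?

Original equilibrium: p* = 119.5, q* = 339.
New equilibrium: 1295 - 8p = -174.75 + 4.5p, so 1469.75 = 12.5p and p' = 117.58; q' = 1295 − 8(117.58) = 354.36.

p' = 117.58, q' = 354.36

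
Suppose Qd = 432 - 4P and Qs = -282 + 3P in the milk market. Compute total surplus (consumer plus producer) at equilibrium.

Total surplus = 168

Equilibrium: 432 - 4P = -282 + 3P gives P* = 102, Q* = 24.
Demand choke price: P = 108; supply starts at P = 94.
CS = ½(108 − 102)(24) = 72; PS = ½(102 − 94)(24) = 96.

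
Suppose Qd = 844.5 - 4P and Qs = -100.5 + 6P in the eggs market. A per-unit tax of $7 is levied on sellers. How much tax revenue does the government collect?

Tax revenue = 3147.9

Pre-tax equilibrium: P* = 94.5, Q* = 466.5.
Tax on sellers shifts supply to Qs = -100.5 + 6(P − 7) = -142.5 + 6P.
844.5 - 4P = -142.5 + 6P gives buyer price Pb = 98.7; sellers receive Ps = 98.7 − 7 = 91.7.
New quantity: Q = 844.5 − 4(98.7) = 449.7.
Revenue = 7 × 449.7 = 3147.9.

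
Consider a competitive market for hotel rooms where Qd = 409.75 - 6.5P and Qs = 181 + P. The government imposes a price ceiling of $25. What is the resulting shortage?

Shortage = 41.25

Equilibrium price would be P* = 30.5, so the ceiling at 25 binds.
At P = 25: Qd = 409.75 − 6.5(25) = 247.25, Qs = 181 + 1(25) = 206.
Shortage = 247.25 − 206 = 41.25.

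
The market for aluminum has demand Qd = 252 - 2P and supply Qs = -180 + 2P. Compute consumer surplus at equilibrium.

Consumer surplus = 324

Equilibrium: 252 - 2P = -180 + 2P gives P* = 108, Q* = 36.
Demand choke price (Qd = 0): P = 126.
CS = ½(126 − 108)(36) = 324.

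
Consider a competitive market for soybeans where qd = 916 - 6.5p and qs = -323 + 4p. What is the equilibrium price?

p* = 118

Set qd = qs: 916 - 6.5p = -323 + 4p.
1239 = 10.5p, so p* = 118.
q* = 916 − 6.5(118) = 149.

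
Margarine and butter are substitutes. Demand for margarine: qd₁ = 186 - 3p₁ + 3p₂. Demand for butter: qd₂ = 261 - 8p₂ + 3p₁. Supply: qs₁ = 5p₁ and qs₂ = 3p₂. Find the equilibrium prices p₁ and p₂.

Market 1: 186 - 3p₁ + 3p₂ = 5p₁ → 8p₁ - 3p₂ = 186.
Market 2: 11p₂ - 3p₁ = 261.
Eliminating p₂: 11×(1) + 3×(2) gives 79p₁ = 2829, so p₁ = 2829/79.
Back-substitute into (2): p₂ = (261 + 3×2829/79) / 11 = 2646/79.

p₁ = 2829/79, p₂ = 2646/79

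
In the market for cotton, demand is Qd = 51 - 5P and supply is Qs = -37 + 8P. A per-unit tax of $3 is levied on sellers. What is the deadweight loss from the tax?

Pre-tax equilibrium: P* = 88/13, Q* = 223/13.
Tax on sellers shifts supply to Qs = -37 + 8(P − 3) = -61 + 8P.
51 - 5P = -61 + 8P gives buyer price Pb = 112/13; sellers receive Ps = 112/13 − 3 = 73/13.
New quantity: Q = 51 − 5(112/13) = 103/13.
DWL = ½ × 3 × (223/13 − 103/13) = 180/13.

Deadweight loss = 180/13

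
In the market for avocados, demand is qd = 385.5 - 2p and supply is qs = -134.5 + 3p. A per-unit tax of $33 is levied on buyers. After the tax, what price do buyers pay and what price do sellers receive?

Pre-tax equilibrium: p* = 104, q* = 177.5.
Tax on buyers shifts demand to qd = 385.5 − 2(p + 33) = 319.5 - 2p.
319.5 - 2p = -134.5 + 3p gives seller price ps = 90.8; buyers pay pb = 90.8 + 33 = 123.8.
New quantity: q = 385.5 − 2(123.8) = 137.9.

Buyers pay $123.8, sellers receive $90.8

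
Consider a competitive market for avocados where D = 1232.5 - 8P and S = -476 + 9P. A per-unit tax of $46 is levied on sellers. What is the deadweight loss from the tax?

Deadweight loss = 76176/17

Pre-tax equilibrium: P* = 100.5, Q* = 428.5.
Tax on sellers shifts supply to S = -476 + 9(P − 46) = -890 + 9P.
1232.5 - 8P = -890 + 9P gives buyer price Pb = 4245/34; sellers receive Ps = 4245/34 − 46 = 2681/34.
New quantity: Q = 1232.5 − 8(4245/34) = 7945/34.
DWL = ½ × 46 × (428.5 − 7945/34) = 76176/17.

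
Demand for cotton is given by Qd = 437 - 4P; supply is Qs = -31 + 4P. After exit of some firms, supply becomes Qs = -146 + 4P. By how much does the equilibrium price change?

Original equilibrium: P* = 58.5, Q* = 203.
New equilibrium: 437 - 4P = -146 + 4P, so 583 = 8P and P' = 72.875; Q' = 437 − 4(72.875) = 145.5.
Change in price: 72.875 − 58.5 = 14.375.

ΔP = 14.375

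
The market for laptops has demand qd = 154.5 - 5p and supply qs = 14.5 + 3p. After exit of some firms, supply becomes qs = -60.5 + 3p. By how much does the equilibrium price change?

Δp = 9.375

Original equilibrium: p* = 17.5, q* = 67.
New equilibrium: 154.5 - 5p = -60.5 + 3p, so 215 = 8p and p' = 26.875; q' = 154.5 − 5(26.875) = 20.125.
Change in price: 26.875 − 17.5 = 9.375.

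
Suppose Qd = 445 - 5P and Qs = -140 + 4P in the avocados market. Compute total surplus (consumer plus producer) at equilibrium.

Total surplus = 3240

Equilibrium: 445 - 5P = -140 + 4P gives P* = 65, Q* = 120.
Demand choke price: P = 89; supply starts at P = 35.
CS = ½(89 − 65)(120) = 1440; PS = ½(65 − 35)(120) = 1800.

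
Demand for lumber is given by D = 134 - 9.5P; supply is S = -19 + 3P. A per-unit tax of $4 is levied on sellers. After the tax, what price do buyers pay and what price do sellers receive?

Pre-tax equilibrium: P* = 12.24, Q* = 17.72.
Tax on sellers shifts supply to S = -19 + 3(P − 4) = -31 + 3P.
134 - 9.5P = -31 + 3P gives buyer price Pb = 13.2; sellers receive Ps = 13.2 − 4 = 9.2.
New quantity: Q = 134 − 9.5(13.2) = 8.6.

Buyers pay $13.2, sellers receive $9.2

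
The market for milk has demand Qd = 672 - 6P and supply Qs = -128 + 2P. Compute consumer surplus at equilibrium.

Consumer surplus = 432

Equilibrium: 672 - 6P = -128 + 2P gives P* = 100, Q* = 72.
Demand choke price (Qd = 0): P = 112.
CS = ½(112 − 100)(72) = 432.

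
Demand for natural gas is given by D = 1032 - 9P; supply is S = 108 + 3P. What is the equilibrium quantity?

Q* = 339

Set D = S: 1032 - 9P = 108 + 3P.
924 = 12P, so P* = 77.
Q* = 1032 − 9(77) = 339.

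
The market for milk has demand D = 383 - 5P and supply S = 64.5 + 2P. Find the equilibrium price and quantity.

P* = 45.5, Q* = 155.5

Set D = S: 383 - 5P = 64.5 + 2P.
318.5 = 7P, so P* = 45.5.
Q* = 383 − 5(45.5) = 155.5.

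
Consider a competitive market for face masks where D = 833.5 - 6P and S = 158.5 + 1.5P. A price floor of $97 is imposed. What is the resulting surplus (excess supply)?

Equilibrium price would be P* = 90, so the floor at 97 binds.
At P = 97: D = 251.5, S = 304.
Surplus = 304 − 251.5 = 52.5.

Surplus = 52.5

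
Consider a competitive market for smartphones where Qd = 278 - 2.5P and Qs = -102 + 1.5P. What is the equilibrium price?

Set Qd = Qs: 278 - 2.5P = -102 + 1.5P.
380 = 4P, so P* = 95.
Q* = 278 − 2.5(95) = 40.5.

P* = 95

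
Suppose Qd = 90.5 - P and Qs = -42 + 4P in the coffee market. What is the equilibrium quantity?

Q* = 64

Set Qd = Qs: 90.5 - P = -42 + 4P.
132.5 = 5P, so P* = 26.5.
Q* = 90.5 − 1(26.5) = 64.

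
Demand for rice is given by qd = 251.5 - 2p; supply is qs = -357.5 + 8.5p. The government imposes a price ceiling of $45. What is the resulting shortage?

Equilibrium price would be p* = 58, so the ceiling at 45 binds.
At p = 45: qd = 251.5 − 2(45) = 161.5, qs = -357.5 + 8.5(45) = 25.
Shortage = 161.5 − 25 = 136.5.

Shortage = 136.5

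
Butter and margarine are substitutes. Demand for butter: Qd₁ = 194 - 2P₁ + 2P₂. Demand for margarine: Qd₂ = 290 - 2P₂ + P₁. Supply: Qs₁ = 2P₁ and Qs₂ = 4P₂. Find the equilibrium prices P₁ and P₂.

P₁ = 872/11, P₂ = 677/11

Market 1: 194 - 2P₁ + 2P₂ = 2P₁ → 4P₁ - 2P₂ = 194.
Market 2: 6P₂ - P₁ = 290.
Eliminating P₂: 6×(1) + 2×(2) gives 22P₁ = 1744, so P₁ = 872/11.
Back-substitute into (2): P₂ = (290 + 1×872/11) / 6 = 677/11.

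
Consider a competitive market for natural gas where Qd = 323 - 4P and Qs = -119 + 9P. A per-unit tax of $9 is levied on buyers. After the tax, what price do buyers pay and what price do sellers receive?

Buyers pay 523/13, sellers receive 406/13

Pre-tax equilibrium: P* = 34, Q* = 187.
Tax on buyers shifts demand to Qd = 323 − 4(P + 9) = 287 - 4P.
287 - 4P = -119 + 9P gives seller price Ps = 406/13; buyers pay Pb = 406/13 + 9 = 523/13.
New quantity: Q = 323 − 4(523/13) = 2107/13.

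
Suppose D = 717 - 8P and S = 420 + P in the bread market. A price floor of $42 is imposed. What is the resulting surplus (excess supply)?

Surplus = 81

Equilibrium price would be P* = 33, so the floor at 42 binds.
At P = 42: D = 381, S = 462.
Surplus = 462 − 381 = 81.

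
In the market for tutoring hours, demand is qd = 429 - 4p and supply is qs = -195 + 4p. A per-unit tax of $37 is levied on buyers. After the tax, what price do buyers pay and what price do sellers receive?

Pre-tax equilibrium: p* = 78, q* = 117.
Tax on buyers shifts demand to qd = 429 − 4(p + 37) = 281 - 4p.
281 - 4p = -195 + 4p gives seller price ps = 59.5; buyers pay pb = 59.5 + 37 = 96.5.
New quantity: q = 429 − 4(96.5) = 43.

Buyers pay $96.5, sellers receive $59.5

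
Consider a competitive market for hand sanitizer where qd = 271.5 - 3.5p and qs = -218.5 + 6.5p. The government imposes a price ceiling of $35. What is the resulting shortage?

Shortage = 140

Equilibrium price would be p* = 49, so the ceiling at 35 binds.
At p = 35: qd = 271.5 − 3.5(35) = 149, qs = -218.5 + 6.5(35) = 9.
Shortage = 149 − 9 = 140.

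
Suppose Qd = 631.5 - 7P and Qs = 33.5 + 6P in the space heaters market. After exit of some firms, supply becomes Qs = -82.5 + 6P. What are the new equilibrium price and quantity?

P' = 714/13, Q' = 6423/26

Original equilibrium: P* = 46, Q* = 309.5.
New equilibrium: 631.5 - 7P = -82.5 + 6P, so 714 = 13P and P' = 714/13; Q' = 631.5 − 7(714/13) = 6423/26.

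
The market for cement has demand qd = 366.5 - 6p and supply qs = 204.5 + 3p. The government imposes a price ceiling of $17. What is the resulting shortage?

Shortage = 9

Equilibrium price would be p* = 18, so the ceiling at 17 binds.
At p = 17: qd = 366.5 − 6(17) = 264.5, qs = 204.5 + 3(17) = 255.5.
Shortage = 264.5 − 255.5 = 9.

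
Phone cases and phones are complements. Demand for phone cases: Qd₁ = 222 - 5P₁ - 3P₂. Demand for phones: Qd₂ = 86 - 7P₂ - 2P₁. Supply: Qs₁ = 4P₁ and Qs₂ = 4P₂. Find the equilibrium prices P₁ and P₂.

P₁ = 728/31, P₂ = 110/31

Market 1: 222 - 5P₁ - 3P₂ = 4P₁ → 9P₁ + 3P₂ = 222.
Market 2: 11P₂ + 2P₁ = 86.
Eliminating P₂: 11×(1) − 3×(2) gives 93P₁ = 2184, so P₁ = 728/31.
Back-substitute into (2): P₂ = (86 − 2×728/31) / 11 = 110/31.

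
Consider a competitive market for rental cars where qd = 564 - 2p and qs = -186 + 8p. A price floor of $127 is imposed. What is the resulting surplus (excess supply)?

Surplus = 520

Equilibrium price would be p* = 75, so the floor at 127 binds.
At p = 127: qd = 310, qs = 830.
Surplus = 830 − 310 = 520.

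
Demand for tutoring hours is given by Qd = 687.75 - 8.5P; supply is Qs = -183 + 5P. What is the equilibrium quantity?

Set Qd = Qs: 687.75 - 8.5P = -183 + 5P.
870.75 = 13.5P, so P* = 64.5.
Q* = 687.75 − 8.5(64.5) = 139.5.

Q* = 139.5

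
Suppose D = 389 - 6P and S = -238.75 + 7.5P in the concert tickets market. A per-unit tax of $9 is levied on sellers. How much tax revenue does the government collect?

Pre-tax equilibrium: P* = 46.5, Q* = 110.
Tax on sellers shifts supply to S = -238.75 + 7.5(P − 9) = -306.25 + 7.5P.
389 - 6P = -306.25 + 7.5P gives buyer price Pb = 51.5; sellers receive Ps = 51.5 − 9 = 42.5.
New quantity: Q = 389 − 6(51.5) = 80.
Revenue = 9 × 80 = 720.

Tax revenue = 720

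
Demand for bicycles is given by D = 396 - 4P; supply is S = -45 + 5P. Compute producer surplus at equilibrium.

Equilibrium: 396 - 4P = -45 + 5P gives P* = 49, Q* = 200.
Supply starts at P = 9 (where S = 0).
PS = ½(49 − 9)(200) = 4000.

Producer surplus = 4000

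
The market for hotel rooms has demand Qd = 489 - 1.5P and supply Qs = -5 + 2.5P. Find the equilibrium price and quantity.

P* = 123.5, Q* = 303.75

Set Qd = Qs: 489 - 1.5P = -5 + 2.5P.
494 = 4P, so P* = 123.5.
Q* = 489 − 1.5(123.5) = 303.75.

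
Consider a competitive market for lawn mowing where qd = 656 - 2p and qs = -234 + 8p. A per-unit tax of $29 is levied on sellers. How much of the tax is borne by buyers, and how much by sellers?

Buyers bear $23.2, sellers bear $5.8

Pre-tax equilibrium: p* = 89, q* = 478.
Tax on sellers shifts supply to qs = -234 + 8(p − 29) = -466 + 8p.
656 - 2p = -466 + 8p gives buyer price pb = 112.2; sellers receive ps = 112.2 − 29 = 83.2.
New quantity: q = 656 − 2(112.2) = 431.6.
Buyer burden = 112.2 − 89 = 23.2; seller burden = 89 − 83.2 = 5.8.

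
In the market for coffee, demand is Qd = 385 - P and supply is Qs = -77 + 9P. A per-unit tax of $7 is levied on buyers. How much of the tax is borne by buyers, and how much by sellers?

Pre-tax equilibrium: P* = 46.2, Q* = 338.8.
Tax on buyers shifts demand to Qd = 385 − 1(P + 7) = 378 - P.
378 - P = -77 + 9P gives seller price Ps = 45.5; buyers pay Pb = 45.5 + 7 = 52.5.
New quantity: Q = 385 − 1(52.5) = 332.5.
Buyer burden = 52.5 − 46.2 = 6.3; seller burden = 46.2 − 45.5 = 0.7.

Buyers bear $6.3, sellers bear $0.7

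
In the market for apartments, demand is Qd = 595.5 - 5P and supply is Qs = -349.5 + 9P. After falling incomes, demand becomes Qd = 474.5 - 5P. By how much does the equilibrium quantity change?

Original equilibrium: P* = 67.5, Q* = 258.
New equilibrium: 474.5 - 5P = -349.5 + 9P, so 824 = 14P and P' = 412/7; Q' = 474.5 − 5(412/7) = 2523/14.
Change in quantity: 2523/14 − 258 = -1089/14.

ΔQ = -1089/14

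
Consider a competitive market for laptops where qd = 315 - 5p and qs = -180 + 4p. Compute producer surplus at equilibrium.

Producer surplus = 200

Equilibrium: 315 - 5p = -180 + 4p gives p* = 55, q* = 40.
Supply starts at p = 45 (where qs = 0).
PS = ½(55 − 45)(40) = 200.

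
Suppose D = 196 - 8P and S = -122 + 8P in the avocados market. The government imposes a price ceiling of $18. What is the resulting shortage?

Shortage = 30

Equilibrium price would be P* = 19.875, so the ceiling at 18 binds.
At P = 18: D = 196 − 8(18) = 52, S = -122 + 8(18) = 22.
Shortage = 52 − 22 = 30.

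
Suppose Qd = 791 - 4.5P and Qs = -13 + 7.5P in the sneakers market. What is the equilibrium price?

P* = 67

Set Qd = Qs: 791 - 4.5P = -13 + 7.5P.
804 = 12P, so P* = 67.
Q* = 791 − 4.5(67) = 489.5.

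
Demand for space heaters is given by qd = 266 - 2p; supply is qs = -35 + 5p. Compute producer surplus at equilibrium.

Equilibrium: 266 - 2p = -35 + 5p gives p* = 43, q* = 180.
Supply starts at p = 7 (where qs = 0).
PS = ½(43 − 7)(180) = 3240.

Producer surplus = 3240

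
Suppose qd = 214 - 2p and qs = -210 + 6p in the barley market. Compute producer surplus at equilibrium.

Producer surplus = 972

Equilibrium: 214 - 2p = -210 + 6p gives p* = 53, q* = 108.
Supply starts at p = 35 (where qs = 0).
PS = ½(53 − 35)(108) = 972.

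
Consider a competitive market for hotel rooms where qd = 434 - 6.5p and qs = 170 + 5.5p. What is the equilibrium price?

Set qd = qs: 434 - 6.5p = 170 + 5.5p.
264 = 12p, so p* = 22.
q* = 434 − 6.5(22) = 291.

p* = 22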